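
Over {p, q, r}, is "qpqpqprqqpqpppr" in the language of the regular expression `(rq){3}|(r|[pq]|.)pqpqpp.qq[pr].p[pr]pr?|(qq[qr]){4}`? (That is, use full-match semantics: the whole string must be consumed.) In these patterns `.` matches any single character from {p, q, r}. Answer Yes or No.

No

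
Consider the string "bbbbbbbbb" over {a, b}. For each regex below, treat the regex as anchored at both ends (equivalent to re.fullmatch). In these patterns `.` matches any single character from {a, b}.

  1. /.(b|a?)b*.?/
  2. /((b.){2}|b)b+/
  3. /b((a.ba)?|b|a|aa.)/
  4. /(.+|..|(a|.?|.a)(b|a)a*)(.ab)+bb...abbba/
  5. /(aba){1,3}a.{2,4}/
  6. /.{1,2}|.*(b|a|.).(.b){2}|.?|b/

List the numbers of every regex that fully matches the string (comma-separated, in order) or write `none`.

1 → match
2 → match
3 → no match
4 → no match — must end with "abbba"
5 → no match — must start with "aba"
6 → match

1, 2, 6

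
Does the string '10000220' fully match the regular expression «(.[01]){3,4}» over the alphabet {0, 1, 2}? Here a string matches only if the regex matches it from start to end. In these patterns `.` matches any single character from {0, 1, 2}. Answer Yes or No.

No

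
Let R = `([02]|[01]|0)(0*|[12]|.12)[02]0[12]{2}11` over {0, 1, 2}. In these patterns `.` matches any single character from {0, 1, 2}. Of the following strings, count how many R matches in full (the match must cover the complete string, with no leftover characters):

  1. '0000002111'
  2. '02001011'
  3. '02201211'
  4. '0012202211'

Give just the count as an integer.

3

1 → match
2 → no match
3 → match
4 → match
Total matched: 3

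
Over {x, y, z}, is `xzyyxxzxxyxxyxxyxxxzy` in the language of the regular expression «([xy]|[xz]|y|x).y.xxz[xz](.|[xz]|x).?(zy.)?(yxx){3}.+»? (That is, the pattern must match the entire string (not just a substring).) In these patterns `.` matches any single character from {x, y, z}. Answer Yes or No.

Yes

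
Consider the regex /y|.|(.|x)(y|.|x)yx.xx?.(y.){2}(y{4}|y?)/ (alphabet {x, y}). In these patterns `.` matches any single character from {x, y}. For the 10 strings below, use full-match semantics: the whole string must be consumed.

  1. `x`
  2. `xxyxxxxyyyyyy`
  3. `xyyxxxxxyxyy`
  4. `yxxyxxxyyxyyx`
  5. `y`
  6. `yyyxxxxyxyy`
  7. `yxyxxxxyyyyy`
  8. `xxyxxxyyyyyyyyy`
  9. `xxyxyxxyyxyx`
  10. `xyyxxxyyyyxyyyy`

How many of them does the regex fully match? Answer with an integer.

9

1 → match
2 → match
3 → match
4 → no match
5 → match
6 → match
7 → match
8 → match
9 → match
10 → match
Total matched: 9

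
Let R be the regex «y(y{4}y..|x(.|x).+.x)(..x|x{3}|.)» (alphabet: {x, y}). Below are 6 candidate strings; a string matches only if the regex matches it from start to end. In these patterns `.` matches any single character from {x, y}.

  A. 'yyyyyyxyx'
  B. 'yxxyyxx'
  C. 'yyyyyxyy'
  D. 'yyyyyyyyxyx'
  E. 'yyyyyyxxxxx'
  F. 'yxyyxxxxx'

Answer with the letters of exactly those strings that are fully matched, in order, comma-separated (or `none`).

A, B, D, E, F

A → match
B → match
C → no match
D → match
E → match
F → match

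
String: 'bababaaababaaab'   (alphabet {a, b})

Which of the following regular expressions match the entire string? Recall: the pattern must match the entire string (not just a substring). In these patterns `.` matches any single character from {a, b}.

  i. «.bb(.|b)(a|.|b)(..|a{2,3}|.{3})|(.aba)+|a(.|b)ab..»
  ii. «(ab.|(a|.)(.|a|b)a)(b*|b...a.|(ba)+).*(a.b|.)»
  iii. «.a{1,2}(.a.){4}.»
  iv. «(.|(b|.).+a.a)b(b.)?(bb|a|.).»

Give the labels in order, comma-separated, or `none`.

i → no match
ii → no match
iii → match
iv → no match

iii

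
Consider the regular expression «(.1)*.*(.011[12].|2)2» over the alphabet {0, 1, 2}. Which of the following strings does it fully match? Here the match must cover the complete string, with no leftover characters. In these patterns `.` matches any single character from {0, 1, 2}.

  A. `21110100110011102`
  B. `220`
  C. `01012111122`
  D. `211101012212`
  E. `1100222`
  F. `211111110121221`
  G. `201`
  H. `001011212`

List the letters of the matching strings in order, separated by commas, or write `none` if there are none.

A → match
B → no match — must end with `2`
C → match
D → no match
E → match
F → no match — must end with `2`
G → no match — must end with `2`
H → match

A, C, E, H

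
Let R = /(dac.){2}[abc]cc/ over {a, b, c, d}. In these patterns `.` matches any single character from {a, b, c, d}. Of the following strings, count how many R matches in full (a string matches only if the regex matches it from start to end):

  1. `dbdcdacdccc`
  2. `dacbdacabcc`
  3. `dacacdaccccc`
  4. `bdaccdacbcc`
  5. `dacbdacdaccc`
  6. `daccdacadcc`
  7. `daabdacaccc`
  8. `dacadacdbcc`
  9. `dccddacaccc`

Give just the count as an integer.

2

1 → no match — must start with `dac`
2 → match
3 → no match
4 → no match — must start with `dac`
5 → no match
6 → no match
7 → no match — must start with `dac`
8 → match
9 → no match — must start with `dac`
Total matched: 2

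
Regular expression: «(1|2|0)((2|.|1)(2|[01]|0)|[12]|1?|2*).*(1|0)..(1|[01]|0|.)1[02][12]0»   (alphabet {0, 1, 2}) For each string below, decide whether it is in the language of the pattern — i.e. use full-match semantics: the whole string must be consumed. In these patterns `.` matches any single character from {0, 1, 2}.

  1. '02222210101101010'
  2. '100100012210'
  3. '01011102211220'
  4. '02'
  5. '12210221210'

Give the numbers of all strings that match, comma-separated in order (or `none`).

1, 3, 5

1 → match
2 → no match
3 → match
4 → no match — must end with '0'
5 → match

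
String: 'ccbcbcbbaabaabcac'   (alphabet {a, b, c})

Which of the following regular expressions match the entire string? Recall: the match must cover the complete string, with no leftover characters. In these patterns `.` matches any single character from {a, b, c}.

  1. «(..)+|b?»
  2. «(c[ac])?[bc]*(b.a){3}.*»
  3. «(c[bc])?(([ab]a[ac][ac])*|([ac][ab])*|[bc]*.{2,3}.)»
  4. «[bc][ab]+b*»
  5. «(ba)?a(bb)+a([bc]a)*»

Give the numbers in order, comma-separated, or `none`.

1 → no match
2 → match
3 → no match
4 → no match
5 → no match

2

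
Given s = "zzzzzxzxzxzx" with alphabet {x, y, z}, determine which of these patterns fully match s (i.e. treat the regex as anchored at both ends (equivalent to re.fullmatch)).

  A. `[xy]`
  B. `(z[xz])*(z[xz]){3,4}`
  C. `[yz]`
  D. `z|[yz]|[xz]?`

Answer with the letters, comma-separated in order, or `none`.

A → no match
B → match
C → no match
D → no match

B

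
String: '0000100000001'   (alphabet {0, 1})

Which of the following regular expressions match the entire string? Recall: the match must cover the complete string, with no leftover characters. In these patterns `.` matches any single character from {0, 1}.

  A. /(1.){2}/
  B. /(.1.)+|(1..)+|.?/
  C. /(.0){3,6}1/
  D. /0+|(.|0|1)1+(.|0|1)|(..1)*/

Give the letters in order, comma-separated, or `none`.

C

A → no match — must start with '1'
B → no match
C → match
D → no match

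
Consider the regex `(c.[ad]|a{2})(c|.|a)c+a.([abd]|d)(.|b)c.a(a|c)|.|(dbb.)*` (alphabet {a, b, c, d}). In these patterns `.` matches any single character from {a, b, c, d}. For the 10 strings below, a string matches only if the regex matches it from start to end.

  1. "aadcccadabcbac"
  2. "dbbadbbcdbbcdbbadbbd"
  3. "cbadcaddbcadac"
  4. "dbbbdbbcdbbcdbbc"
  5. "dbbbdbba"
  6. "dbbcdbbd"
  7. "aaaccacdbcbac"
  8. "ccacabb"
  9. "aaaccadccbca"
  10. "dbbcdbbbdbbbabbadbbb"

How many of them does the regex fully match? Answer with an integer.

1 → match
2 → match
3 → no match
4 → match
5 → match
6 → match
7 → match
8 → no match
9 → no match
10 → no match
Total matched: 6

6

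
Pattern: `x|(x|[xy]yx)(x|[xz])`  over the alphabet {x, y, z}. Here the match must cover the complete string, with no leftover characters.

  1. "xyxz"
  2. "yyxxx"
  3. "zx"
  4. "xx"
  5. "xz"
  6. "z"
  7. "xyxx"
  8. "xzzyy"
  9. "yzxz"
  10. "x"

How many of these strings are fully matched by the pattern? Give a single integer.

1 → match
2 → no match
3 → no match
4 → match
5 → match
6 → no match
7 → match
8 → no match
9 → no match
10 → match
Total matched: 5

5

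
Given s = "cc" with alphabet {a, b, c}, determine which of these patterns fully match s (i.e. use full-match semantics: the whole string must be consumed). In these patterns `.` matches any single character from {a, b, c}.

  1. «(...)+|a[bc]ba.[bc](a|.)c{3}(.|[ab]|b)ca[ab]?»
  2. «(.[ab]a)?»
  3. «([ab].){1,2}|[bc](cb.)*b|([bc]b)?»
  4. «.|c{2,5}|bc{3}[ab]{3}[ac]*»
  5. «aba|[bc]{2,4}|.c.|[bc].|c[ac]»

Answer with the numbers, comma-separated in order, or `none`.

4, 5

1 → no match
2 → no match
3 → no match
4 → match
5 → match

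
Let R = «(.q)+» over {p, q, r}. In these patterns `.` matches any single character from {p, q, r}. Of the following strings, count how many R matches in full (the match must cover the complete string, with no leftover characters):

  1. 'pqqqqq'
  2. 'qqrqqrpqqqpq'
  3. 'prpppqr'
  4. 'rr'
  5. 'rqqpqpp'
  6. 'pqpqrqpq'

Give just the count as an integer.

1. 'pqqqqq' → match
2. 'qqrqqrpqqqpq' → no match
3. 'prpppqr' → no match — must end with 'q'
4. 'rr' → no match — must end with 'q'
5. 'rqqpqpp' → no match — must end with 'q'
6. 'pqpqrqpq' → match
Total matched: 2

2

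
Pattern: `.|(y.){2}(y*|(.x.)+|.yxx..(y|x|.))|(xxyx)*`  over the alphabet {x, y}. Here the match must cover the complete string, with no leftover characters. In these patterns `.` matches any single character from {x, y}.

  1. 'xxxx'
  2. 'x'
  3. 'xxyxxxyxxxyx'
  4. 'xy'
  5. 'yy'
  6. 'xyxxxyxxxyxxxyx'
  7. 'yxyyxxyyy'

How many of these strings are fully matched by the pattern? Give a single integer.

1. 'xxxx' → no match
2. 'x' → match
3. 'xxyxxxyxxxyx' → match
4. 'xy' → no match
5. 'yy' → no match
6 → no match
7. 'yxyyxxyyy' → no match
Total matched: 2

2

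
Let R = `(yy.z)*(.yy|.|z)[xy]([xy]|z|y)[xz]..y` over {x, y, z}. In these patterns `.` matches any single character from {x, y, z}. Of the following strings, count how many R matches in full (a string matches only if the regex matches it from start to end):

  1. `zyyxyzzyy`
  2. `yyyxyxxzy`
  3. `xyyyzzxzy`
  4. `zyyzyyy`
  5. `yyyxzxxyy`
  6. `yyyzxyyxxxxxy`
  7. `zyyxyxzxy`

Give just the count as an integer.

7

1. `zyyxyzzyy` → match
2. `yyyxyxxzy` → match
3. `xyyyzzxzy` → match
4. `zyyzyyy` → match
5. `yyyxzxxyy` → match
6 → match
7. `zyyxyxzxy` → match
Total matched: 7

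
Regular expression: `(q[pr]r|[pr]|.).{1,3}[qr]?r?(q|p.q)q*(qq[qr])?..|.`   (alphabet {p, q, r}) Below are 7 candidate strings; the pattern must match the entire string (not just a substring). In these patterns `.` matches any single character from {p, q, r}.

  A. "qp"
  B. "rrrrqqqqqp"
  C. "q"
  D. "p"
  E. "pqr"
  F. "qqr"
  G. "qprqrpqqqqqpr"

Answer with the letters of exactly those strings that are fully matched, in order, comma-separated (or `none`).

B, C, D, G

A. "qp" → no match
B. "rrrrqqqqqp" → match
C. "q" → match
D. "p" → match
E. "pqr" → no match
F. "qqr" → no match
G → match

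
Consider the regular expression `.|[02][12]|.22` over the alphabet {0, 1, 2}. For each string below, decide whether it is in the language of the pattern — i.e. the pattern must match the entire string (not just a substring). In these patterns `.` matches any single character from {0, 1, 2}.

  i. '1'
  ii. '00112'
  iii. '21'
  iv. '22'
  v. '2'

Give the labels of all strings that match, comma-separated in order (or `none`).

i → match
ii → no match
iii → match
iv → match
v → match

i, iii, iv, v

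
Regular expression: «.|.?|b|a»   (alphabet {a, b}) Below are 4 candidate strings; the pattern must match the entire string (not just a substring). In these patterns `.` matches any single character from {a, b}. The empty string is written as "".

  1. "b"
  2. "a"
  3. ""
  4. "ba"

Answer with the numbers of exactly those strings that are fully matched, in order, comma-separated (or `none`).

1. "b" → match
2. "a" → match
3. "" → match
4. "ba" → no match

1, 2, 3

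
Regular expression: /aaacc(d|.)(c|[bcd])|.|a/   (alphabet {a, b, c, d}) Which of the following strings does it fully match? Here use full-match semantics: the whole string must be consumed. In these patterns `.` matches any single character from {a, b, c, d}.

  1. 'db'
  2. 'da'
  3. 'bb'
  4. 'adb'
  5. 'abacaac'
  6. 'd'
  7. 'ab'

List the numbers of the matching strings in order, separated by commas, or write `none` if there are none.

1 → no match
2 → no match
3 → no match
4 → no match
5 → no match
6 → match
7 → no match

6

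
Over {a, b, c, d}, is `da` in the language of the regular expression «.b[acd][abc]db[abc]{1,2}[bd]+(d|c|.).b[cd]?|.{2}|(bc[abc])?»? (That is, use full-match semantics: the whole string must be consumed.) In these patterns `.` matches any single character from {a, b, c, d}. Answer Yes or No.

Yes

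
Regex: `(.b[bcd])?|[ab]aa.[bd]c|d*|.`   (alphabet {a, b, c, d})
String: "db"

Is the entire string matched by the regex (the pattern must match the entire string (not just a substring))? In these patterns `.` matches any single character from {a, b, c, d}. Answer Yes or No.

No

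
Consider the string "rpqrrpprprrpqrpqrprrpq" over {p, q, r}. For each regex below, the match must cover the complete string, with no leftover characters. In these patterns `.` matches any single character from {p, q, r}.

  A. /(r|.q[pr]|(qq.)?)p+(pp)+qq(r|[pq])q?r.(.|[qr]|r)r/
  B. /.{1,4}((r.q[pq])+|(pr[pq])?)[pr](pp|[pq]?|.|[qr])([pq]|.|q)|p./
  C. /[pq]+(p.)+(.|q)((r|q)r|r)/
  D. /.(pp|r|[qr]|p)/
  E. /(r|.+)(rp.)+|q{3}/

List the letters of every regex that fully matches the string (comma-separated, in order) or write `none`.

E

A → no match — must end with "r"
B → no match
C → no match — must end with "r"
D → no match
E → match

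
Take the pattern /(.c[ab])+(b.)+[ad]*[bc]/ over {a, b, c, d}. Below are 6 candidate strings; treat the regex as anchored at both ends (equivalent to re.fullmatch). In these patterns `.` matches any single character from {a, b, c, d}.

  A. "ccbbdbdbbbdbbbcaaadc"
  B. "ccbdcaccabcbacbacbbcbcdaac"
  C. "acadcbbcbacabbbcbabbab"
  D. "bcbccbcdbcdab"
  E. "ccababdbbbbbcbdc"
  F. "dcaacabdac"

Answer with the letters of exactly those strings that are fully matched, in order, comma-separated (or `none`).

A, B, C, E, F

A → match
B → match
C → match
D → no match
E → match
F. "dcaacabdac" → match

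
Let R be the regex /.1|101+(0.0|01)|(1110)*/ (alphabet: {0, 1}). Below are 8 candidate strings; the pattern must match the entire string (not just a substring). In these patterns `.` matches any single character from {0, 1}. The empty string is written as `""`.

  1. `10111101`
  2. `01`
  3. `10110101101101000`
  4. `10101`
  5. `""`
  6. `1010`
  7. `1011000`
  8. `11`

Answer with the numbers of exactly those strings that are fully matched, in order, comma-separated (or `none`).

1, 2, 4, 5, 7, 8

1 → match
2 → match
3 → no match
4 → match
5 → match
6 → no match
7 → match
8 → match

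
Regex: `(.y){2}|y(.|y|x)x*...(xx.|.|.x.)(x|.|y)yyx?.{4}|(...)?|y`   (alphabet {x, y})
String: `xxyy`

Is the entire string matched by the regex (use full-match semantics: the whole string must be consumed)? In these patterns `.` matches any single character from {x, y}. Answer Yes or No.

No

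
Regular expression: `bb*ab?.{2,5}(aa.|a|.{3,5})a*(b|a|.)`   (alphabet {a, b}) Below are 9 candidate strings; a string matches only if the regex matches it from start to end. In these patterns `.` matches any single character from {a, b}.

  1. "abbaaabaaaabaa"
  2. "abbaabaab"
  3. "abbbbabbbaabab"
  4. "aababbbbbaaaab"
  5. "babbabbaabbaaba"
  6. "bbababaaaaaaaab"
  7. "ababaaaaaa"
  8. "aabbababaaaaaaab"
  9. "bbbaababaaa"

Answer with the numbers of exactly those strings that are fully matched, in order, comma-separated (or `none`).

6, 9

1 → no match — must start with "b"
2. "abbaabaab" → no match — must start with "b"
3 → no match — must start with "b"
4 → no match — must start with "b"
5 → no match
6 → match
7. "ababaaaaaa" → no match — must start with "b"
8 → no match — must start with "b"
9. "bbbaababaaa" → match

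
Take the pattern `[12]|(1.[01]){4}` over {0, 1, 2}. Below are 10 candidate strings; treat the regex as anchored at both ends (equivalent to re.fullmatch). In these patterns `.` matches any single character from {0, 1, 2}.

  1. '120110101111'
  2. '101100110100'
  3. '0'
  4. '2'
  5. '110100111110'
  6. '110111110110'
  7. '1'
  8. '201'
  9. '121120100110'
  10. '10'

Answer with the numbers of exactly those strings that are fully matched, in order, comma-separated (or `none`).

1 → match
2 → match
3 → no match
4 → match
5 → match
6 → match
7 → match
8 → no match
9 → match
10 → no match

1, 2, 4, 5, 6, 7, 9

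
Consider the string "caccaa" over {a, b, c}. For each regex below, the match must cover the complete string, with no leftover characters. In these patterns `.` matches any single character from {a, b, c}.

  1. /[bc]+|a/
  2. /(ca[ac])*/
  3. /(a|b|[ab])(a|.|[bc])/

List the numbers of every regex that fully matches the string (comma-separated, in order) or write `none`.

1 → no match
2 → match
3 → no match

2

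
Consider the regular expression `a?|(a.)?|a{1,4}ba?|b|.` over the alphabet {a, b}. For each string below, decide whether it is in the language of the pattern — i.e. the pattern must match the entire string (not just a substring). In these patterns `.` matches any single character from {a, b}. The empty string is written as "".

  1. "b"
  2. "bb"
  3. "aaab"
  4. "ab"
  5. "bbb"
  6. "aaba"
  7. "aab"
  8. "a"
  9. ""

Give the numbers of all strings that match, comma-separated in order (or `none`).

1, 3, 4, 6, 7, 8, 9

1. "b" → match
2. "bb" → no match
3. "aaab" → match
4. "ab" → match
5. "bbb" → no match
6. "aaba" → match
7. "aab" → match
8. "a" → match
9. "" → match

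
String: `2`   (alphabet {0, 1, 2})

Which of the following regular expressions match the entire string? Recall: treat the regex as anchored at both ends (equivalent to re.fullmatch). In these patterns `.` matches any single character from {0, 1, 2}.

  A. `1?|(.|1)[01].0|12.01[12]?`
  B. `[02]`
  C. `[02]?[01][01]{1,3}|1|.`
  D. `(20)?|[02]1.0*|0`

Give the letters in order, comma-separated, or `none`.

B, C

A → no match
B → match
C → match
D → no match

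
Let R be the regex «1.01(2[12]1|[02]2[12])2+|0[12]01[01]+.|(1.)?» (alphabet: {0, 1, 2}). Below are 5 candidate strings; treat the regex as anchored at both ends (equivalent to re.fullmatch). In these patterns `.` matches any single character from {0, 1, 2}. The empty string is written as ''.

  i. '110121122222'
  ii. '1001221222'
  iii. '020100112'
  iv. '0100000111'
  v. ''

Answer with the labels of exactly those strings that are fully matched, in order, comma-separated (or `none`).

i → match
ii → match
iii → match
iv → no match
v → match

i, ii, iii, v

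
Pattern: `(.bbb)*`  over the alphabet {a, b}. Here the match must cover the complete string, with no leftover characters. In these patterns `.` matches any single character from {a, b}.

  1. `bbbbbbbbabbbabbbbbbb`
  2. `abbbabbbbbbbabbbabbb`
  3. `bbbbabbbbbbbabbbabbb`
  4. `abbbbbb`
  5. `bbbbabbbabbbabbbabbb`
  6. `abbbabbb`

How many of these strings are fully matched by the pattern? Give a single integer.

1 → match
2 → match
3 → match
4 → no match
5 → match
6 → match
Total matched: 5

5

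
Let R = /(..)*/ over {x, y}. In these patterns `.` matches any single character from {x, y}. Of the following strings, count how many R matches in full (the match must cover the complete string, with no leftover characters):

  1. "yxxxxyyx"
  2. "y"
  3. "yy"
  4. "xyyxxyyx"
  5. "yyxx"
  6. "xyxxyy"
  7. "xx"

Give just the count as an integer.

6

1 → match
2 → no match
3 → match
4 → match
5 → match
6 → match
7 → match
Total matched: 6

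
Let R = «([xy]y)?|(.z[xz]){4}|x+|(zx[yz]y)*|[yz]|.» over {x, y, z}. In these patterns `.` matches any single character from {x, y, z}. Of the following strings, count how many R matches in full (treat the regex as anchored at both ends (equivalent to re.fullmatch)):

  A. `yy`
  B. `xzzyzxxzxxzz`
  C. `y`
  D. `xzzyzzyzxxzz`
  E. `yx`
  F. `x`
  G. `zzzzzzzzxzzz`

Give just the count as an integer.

A → match
B → match
C → match
D → match
E → no match
F → match
G → match
Total matched: 6

6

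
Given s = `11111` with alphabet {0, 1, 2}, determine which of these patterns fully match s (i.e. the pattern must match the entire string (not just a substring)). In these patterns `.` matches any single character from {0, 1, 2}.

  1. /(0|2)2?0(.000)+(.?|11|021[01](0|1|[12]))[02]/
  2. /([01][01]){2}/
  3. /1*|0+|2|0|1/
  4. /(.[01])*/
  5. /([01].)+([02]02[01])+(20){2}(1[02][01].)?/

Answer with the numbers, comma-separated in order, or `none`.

1 → no match
2 → no match
3 → match
4 → no match
5 → no match

3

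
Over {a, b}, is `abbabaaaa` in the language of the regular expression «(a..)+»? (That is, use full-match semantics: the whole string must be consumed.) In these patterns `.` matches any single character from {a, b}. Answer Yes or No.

Yes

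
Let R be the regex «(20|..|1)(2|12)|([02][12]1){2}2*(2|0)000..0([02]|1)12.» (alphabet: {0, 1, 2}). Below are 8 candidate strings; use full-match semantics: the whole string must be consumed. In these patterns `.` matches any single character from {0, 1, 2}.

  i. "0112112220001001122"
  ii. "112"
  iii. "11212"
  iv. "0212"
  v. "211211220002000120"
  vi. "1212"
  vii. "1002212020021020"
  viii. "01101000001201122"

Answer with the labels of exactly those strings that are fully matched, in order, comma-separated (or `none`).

i → match
ii → match
iii → no match
iv → match
v → match
vi → match
vii → no match
viii → no match

i, ii, iv, v, vi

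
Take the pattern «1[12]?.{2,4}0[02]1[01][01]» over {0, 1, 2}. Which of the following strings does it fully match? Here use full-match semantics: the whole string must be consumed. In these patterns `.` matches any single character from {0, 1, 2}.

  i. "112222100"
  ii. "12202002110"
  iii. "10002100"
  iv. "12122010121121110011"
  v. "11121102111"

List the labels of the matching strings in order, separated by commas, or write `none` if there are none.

i. "112222100" → no match
ii. "12202002110" → match
iii. "10002100" → match
iv → no match
v. "11121102111" → match

ii, iii, v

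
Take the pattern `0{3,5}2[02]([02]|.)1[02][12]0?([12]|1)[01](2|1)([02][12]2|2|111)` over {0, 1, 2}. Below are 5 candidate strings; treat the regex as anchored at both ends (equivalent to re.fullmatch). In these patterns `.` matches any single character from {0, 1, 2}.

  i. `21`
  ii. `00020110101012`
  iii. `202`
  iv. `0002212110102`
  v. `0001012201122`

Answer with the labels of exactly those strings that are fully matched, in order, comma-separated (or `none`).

i → no match — must start with `0`
ii → match
iii → no match — must start with `0`
iv → no match
v → no match

ii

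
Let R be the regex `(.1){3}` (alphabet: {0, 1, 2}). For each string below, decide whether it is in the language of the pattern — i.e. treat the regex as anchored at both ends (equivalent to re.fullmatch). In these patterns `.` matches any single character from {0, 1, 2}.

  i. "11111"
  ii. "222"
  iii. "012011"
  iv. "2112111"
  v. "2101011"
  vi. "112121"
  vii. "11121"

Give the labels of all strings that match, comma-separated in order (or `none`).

i → no match
ii → no match — must end with "1"
iii → no match
iv → no match
v → no match
vi → match
vii → no match

vi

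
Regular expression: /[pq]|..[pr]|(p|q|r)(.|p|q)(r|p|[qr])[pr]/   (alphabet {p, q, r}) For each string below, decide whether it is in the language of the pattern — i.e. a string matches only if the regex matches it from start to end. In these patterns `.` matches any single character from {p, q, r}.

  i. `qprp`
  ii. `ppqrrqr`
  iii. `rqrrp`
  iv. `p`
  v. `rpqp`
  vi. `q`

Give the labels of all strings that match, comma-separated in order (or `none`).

i, iv, v, vi

i → match
ii → no match
iii → no match
iv → match
v → match
vi → match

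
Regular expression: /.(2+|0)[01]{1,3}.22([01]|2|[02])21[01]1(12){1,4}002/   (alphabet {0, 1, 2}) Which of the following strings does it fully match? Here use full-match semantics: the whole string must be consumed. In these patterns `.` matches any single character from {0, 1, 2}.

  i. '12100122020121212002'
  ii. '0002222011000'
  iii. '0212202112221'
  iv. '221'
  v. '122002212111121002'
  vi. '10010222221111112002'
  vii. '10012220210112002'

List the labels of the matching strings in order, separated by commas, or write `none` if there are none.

vii

i → no match
ii → no match — must end with '12002'
iii → no match — must end with '12002'
iv. '221' → no match — must end with '12002'
v → no match — must end with '12002'
vi → no match
vii → match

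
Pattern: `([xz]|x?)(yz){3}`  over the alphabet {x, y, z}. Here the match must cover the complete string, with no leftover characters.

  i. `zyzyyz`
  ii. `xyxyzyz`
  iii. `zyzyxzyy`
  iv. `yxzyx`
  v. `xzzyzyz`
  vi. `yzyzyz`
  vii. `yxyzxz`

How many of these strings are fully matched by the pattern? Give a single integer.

1

i → no match
ii → no match
iii → no match — must end with `yz`
iv → no match — must end with `yz`
v → no match
vi → match
vii → no match — must end with `yz`
Total matched: 1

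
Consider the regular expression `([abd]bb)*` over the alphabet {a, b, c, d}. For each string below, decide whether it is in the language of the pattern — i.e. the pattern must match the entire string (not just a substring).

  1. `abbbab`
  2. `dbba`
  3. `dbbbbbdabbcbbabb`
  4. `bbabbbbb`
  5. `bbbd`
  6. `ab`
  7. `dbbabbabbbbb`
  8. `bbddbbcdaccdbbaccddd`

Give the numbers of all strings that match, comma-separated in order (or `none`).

1 → no match
2 → no match
3 → no match
4 → no match
5 → no match
6 → no match
7 → match
8 → no match

7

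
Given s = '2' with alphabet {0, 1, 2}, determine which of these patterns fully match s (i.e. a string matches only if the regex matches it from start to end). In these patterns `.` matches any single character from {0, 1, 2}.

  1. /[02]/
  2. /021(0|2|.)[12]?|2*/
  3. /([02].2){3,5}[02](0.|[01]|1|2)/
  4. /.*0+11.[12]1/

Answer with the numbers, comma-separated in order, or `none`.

1, 2

1 → match
2 → match
3 → no match
4 → no match — must end with '1'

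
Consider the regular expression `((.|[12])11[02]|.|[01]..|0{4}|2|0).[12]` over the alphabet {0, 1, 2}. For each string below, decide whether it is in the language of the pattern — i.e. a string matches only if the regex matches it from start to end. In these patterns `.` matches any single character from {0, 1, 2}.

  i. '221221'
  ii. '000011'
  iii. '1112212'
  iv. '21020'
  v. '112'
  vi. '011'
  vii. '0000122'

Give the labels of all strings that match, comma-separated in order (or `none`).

i → no match
ii → match
iii → no match
iv → no match
v → match
vi → match
vii → no match

ii, v, vi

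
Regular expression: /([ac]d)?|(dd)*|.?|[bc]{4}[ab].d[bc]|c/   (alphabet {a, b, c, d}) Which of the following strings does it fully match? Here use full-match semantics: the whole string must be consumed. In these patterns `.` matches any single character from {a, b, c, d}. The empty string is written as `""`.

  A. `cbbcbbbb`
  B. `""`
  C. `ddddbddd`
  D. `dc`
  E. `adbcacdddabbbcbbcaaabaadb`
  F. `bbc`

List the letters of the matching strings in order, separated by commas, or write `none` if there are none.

A → no match
B → match
C → no match
D → no match
E → no match
F → no match

B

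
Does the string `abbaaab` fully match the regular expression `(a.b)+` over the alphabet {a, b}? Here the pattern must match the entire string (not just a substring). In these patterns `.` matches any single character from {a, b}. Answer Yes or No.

No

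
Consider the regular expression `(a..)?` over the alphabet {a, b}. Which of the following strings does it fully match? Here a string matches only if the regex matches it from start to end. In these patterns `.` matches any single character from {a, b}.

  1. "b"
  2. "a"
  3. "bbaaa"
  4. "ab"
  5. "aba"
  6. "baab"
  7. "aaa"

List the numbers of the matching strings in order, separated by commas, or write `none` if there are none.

5, 7

1 → no match
2 → no match
3 → no match
4 → no match
5 → match
6 → no match
7 → match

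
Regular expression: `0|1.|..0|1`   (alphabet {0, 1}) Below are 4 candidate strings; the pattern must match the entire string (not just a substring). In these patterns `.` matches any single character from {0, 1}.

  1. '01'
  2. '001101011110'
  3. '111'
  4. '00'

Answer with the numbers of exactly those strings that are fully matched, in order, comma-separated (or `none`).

1 → no match
2 → no match
3 → no match
4 → no match

none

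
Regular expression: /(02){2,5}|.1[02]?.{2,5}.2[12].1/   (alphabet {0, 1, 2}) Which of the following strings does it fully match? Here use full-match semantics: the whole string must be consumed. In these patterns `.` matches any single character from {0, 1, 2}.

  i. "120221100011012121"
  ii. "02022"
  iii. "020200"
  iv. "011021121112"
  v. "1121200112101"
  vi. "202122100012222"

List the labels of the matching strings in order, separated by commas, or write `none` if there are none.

i → no match
ii. "02022" → no match
iii. "020200" → no match
iv. "011021121112" → no match
v → match
vi → no match

v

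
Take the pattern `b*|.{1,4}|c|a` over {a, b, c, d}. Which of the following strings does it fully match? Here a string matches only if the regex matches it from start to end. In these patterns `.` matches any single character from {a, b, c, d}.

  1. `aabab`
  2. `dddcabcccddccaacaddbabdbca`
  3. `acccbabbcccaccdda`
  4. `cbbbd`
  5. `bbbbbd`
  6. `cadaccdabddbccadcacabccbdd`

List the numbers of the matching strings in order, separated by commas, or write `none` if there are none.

none

1 → no match
2 → no match
3 → no match
4 → no match
5 → no match
6 → no match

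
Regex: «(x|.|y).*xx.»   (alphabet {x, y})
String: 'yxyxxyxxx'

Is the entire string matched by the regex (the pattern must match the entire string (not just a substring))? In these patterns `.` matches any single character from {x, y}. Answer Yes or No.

Yes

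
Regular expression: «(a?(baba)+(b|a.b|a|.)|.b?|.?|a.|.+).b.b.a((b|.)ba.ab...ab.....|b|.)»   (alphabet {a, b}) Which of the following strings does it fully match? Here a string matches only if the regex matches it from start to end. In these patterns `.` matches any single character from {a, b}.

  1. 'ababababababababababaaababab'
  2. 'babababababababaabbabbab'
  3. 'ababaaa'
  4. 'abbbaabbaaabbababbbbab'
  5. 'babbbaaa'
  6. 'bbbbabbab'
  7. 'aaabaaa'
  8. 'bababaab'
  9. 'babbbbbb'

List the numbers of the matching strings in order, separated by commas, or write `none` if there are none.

2, 3, 4, 5, 6, 8

1 → no match
2 → match
3 → match
4 → match
5 → match
6 → match
7 → no match
8 → match
9 → no match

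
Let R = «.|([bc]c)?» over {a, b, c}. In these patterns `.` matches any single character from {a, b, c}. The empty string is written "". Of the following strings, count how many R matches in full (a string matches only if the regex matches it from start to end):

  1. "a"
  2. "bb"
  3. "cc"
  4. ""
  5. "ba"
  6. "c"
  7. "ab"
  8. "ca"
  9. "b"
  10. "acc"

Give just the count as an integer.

1 → match
2 → no match
3 → match
4 → match
5 → no match
6 → match
7 → no match
8 → no match
9 → match
10 → no match
Total matched: 5

5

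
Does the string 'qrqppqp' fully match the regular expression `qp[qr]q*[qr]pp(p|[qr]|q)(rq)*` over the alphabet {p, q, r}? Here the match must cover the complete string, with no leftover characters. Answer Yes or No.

No

Every match must start with 'qp', but 'qrqppqp' does not.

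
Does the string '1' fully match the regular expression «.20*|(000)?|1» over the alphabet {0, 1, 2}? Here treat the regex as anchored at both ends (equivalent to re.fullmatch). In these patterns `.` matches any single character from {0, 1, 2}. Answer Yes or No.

Yes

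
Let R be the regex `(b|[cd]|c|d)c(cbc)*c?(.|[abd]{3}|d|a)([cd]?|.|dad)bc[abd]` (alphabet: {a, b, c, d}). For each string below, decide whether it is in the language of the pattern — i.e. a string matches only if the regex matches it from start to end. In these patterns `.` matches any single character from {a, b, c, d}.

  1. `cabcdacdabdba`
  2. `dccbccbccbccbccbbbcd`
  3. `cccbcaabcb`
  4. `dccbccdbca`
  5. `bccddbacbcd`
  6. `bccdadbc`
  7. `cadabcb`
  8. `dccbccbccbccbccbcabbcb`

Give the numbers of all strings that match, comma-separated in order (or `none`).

2, 3, 4, 8

1 → no match
2 → match
3. `cccbcaabcb` → match
4. `dccbccdbca` → match
5. `bccddbacbcd` → no match
6. `bccdadbc` → no match
7. `cadabcb` → no match
8 → match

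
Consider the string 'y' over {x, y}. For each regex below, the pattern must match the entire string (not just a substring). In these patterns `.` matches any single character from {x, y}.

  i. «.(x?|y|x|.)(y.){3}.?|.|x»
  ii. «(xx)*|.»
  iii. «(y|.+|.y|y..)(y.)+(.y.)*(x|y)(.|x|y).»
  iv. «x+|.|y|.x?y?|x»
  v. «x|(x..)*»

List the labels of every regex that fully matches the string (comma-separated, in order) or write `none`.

i → match
ii → match
iii → no match
iv → match
v → no match

i, ii, iv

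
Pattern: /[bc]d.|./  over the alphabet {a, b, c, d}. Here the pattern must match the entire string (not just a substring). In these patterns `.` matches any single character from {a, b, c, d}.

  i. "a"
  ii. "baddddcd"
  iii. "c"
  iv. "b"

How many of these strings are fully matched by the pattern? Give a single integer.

3

i → match
ii → no match
iii → match
iv → match
Total matched: 3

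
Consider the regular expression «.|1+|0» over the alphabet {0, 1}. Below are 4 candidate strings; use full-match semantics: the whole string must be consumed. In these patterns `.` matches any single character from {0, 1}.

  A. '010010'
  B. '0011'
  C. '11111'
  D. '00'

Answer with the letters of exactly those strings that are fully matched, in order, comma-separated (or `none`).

C

A → no match
B → no match
C → match
D → no match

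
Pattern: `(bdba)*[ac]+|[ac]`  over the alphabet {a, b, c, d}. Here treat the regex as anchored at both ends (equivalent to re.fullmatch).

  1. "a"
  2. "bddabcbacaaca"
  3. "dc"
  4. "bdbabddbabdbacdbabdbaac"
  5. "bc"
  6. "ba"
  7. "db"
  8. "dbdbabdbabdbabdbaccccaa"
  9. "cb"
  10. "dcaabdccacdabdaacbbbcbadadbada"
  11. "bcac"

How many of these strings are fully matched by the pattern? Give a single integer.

1

1 → match
2 → no match
3 → no match
4 → no match
5 → no match
6 → no match
7 → no match
8 → no match
9 → no match
10 → no match
11 → no match
Total matched: 1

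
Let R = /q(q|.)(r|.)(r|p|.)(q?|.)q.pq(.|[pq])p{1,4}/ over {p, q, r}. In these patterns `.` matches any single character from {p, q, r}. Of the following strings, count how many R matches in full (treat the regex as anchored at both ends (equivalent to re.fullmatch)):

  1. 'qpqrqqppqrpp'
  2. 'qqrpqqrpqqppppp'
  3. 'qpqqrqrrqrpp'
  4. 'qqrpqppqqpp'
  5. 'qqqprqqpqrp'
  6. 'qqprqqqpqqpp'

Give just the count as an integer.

1 → match
2 → no match
3 → no match
4 → match
5 → match
6 → match
Total matched: 4

4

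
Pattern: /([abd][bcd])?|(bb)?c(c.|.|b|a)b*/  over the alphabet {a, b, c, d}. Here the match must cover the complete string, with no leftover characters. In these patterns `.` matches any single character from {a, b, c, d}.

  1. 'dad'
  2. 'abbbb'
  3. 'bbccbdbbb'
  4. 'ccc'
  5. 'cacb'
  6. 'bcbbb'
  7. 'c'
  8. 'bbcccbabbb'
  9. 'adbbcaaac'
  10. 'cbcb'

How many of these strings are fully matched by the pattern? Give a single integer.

1

1. 'dad' → no match
2. 'abbbb' → no match
3. 'bbccbdbbb' → no match
4. 'ccc' → match
5. 'cacb' → no match
6. 'bcbbb' → no match
7. 'c' → no match
8. 'bbcccbabbb' → no match
9. 'adbbcaaac' → no match
10. 'cbcb' → no match
Total matched: 1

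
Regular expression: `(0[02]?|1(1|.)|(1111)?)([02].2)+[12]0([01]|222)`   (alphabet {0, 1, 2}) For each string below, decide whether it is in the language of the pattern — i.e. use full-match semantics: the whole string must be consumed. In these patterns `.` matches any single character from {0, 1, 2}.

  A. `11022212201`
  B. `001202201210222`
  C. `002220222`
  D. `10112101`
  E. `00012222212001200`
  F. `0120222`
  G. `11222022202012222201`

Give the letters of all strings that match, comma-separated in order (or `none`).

A → match
B → match
C → match
D → no match
E → no match
F → no match
G → match

A, B, C, G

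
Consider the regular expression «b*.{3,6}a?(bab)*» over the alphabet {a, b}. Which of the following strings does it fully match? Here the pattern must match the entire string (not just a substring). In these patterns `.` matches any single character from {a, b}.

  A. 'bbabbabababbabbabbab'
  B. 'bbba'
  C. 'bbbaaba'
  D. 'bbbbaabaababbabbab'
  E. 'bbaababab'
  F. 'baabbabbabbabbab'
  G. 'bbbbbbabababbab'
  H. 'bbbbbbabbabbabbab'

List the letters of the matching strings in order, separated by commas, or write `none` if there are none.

A, B, C, D, E, F, G, H

A → match
B. 'bbba' → match
C. 'bbbaaba' → match
D → match
E. 'bbaababab' → match
F → match
G → match
H → match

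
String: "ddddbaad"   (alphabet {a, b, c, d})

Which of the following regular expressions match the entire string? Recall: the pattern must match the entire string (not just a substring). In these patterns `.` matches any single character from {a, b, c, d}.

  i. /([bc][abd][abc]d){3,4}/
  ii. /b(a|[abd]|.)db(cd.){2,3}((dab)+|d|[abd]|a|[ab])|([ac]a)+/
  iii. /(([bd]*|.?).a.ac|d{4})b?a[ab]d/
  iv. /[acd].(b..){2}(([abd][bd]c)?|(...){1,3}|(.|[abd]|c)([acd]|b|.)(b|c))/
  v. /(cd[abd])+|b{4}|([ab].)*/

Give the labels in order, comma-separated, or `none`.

iii

i → no match
ii → no match
iii → match
iv → no match
v → no match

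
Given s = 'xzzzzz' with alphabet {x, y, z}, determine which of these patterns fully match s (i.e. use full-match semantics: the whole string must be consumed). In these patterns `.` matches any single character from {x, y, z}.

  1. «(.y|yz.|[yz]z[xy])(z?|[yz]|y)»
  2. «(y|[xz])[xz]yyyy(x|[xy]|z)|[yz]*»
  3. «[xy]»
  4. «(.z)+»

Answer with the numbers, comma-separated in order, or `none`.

1 → no match
2 → no match
3 → no match
4 → match

4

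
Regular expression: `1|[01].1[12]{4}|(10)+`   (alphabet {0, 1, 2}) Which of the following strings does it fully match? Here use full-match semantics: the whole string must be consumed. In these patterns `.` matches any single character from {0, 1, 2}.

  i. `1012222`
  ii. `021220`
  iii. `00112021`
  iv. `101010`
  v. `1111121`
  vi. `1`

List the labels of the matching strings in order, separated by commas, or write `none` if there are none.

i → match
ii → no match
iii → no match
iv → match
v → match
vi → match

i, iv, v, vi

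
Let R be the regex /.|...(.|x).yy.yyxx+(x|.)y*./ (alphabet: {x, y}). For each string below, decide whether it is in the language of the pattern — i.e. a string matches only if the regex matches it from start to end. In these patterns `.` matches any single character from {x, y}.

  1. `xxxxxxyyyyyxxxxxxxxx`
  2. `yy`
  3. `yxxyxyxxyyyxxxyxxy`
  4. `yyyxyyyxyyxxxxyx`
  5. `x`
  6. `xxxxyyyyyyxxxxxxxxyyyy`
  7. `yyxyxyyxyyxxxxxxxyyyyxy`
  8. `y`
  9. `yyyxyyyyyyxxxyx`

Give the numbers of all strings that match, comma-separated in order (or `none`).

4, 5, 6, 8, 9

1 → no match
2 → no match
3 → no match
4 → match
5 → match
6 → match
7 → no match
8 → match
9 → match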